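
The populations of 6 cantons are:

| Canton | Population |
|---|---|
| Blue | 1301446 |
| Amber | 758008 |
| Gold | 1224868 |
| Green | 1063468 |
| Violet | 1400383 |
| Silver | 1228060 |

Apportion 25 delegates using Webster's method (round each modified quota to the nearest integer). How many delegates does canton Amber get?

Standard divisor 6976233/25 ≈ 279049.32; standard quotas: Blue 4.664, Amber 2.716, Gold 4.389, Green 3.811, Violet 5.018, Silver 4.401.
Rounding to the nearest integer gives Blue 5, Amber 3, Gold 4, Green 4, Violet 5, Silver 4 — total 25, matching the house size, so no adjustment is needed.
Amber receives 3.

3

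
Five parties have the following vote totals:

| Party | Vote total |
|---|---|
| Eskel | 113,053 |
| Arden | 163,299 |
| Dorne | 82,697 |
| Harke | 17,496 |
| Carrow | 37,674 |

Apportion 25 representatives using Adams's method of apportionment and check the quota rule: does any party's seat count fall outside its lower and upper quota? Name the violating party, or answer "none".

Standard quotas: Eskel 6.823, Arden 9.856, Dorne 4.991, Harke 1.056, Carrow 2.274.
Adams allocation: Eskel 7, Arden 9, Dorne 5, Harke 1, Carrow 3.
Every allocation lies between the lower and upper quota.

none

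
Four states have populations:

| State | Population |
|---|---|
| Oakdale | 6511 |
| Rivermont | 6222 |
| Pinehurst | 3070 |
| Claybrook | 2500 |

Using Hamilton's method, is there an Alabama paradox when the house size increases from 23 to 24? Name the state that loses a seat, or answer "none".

none

At 23 seats: Oakdale 8, Rivermont 8, Pinehurst 4, Claybrook 3.
At 24 seats: Oakdale 9, Rivermont 8, Pinehurst 4, Claybrook 3.
No state's allocation decreased.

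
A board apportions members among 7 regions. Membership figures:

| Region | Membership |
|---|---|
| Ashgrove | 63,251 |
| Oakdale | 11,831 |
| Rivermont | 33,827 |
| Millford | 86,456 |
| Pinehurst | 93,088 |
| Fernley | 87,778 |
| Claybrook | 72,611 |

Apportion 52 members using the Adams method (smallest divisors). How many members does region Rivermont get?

4

Standard divisor 448842/52 ≈ 8631.577; standard quotas: Ashgrove 7.328, Oakdale 1.371, Rivermont 3.919, Millford 10.016, Pinehurst 10.785, Fernley 10.169, Claybrook 8.412.
Rounding up gives 8, 2, 4, 11, 11, 11, 9 = 56 seats, so the divisor must be adjusted.
With modified divisor 9200: modified quotas Ashgrove 6.875, Oakdale 1.286, Rivermont 3.677, Millford 9.397, Pinehurst 10.118, Fernley 9.541, Claybrook 7.893.
Rounding up: Ashgrove 7, Oakdale 2, Rivermont 4, Millford 10, Pinehurst 11, Fernley 10, Claybrook 8 (total 52).
Rivermont receives 4.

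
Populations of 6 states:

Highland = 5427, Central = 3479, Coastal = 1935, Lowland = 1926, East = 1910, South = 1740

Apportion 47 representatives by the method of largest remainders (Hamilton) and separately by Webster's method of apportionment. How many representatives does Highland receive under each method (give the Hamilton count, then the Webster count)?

16 and 15

Hamilton: Highland 16, Central 10, Coastal 6, Lowland 5, East 5, South 5.
Webster: Highland 15, Central 10, Coastal 6, Lowland 6, East 5, South 5.
Highland gets 16 under Hamilton and 15 under Webster.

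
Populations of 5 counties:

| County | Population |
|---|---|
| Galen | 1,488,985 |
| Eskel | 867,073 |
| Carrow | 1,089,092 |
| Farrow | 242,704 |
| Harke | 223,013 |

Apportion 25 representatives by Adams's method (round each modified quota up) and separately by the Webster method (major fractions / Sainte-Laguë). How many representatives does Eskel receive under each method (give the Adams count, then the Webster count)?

Adams: Galen 9, Eskel 5, Carrow 7, Farrow 2, Harke 2.
Webster: Galen 9, Eskel 6, Carrow 7, Farrow 2, Harke 1.
Eskel gets 5 under Adams and 6 under Webster.

5 and 6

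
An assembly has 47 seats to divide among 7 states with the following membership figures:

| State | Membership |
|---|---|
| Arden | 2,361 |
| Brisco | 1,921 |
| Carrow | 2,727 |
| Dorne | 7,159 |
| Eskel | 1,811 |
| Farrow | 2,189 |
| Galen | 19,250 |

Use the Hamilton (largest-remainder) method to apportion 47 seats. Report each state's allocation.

Standard divisor: 37418 ÷ 47 ≈ 796.128.
Standard quotas: Arden 2.9656, Brisco 2.4129, Carrow 3.4253, Dorne 8.9923, Eskel 2.2748, Farrow 2.7496, Galen 24.1795.
Lower quotas: Arden 2, Brisco 2, Carrow 3, Dorne 8, Eskel 2, Farrow 2, Galen 24 (sum 43, leaving 4 seats).
Remainders in descending order: Dorne 0.9923, Arden 0.9656, Farrow 0.7496, Carrow 0.4253, Brisco 0.4129, Eskel 0.2748, Galen 0.1795.
Largest remainders: Dorne, Arden, Farrow, Carrow receive the extra seats.

Arden 3, Brisco 2, Carrow 4, Dorne 9, Eskel 2, Farrow 3, Galen 24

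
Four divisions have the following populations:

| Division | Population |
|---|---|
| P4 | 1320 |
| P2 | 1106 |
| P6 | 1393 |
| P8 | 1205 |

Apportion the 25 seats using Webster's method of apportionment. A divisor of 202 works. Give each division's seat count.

With modified divisor 202: modified quotas P4 6.535, P2 5.475, P6 6.896, P8 5.965.
Rounding to the nearest integer: P4 7, P2 5, P6 7, P8 6 (total 25).

P4 7, P2 5, P6 7, P8 6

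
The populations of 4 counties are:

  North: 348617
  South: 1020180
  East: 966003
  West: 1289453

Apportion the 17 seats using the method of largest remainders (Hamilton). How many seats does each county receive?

North: 2, South: 5, East: 4, West: 6

The standard divisor is 3624253/17 ≈ 213191.353.
Standard quotas: North 1.6352, South 4.7853, East 4.5312, West 6.0483.
Lower quotas: North 1, South 4, East 4, West 6 (sum 15, leaving 2 seats).
Remainders in descending order: South 0.7853, North 0.6352, East 0.5312, West 0.0483.
Largest remainders: South, North receive the extra seats.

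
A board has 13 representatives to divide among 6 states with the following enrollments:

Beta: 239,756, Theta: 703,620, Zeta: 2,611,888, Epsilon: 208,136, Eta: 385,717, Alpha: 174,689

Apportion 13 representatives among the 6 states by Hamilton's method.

The standard divisor is 4323806/13 ≈ 332600.462.
Standard quotas: Beta 0.7209, Theta 2.1155, Zeta 7.8529, Epsilon 0.6258, Eta 1.1597, Alpha 0.5252.
Lower quotas: Beta 0, Theta 2, Zeta 7, Epsilon 0, Eta 1, Alpha 0 (sum 10, leaving 3 seats).
Remainders in descending order: Zeta 0.8529, Beta 0.7209, Epsilon 0.6258, Alpha 0.5252, Eta 0.1597, Theta 0.1155.
The surplus seats go to Zeta, Beta, Epsilon.

Beta: 1, Theta: 2, Zeta: 8, Epsilon: 1, Eta: 1, Alpha: 0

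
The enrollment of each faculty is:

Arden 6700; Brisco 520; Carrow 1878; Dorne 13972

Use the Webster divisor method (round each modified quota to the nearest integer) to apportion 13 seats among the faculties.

Standard divisor 23070/13 ≈ 1774.615; standard quotas: Arden 3.775, Brisco 0.293, Carrow 1.058, Dorne 7.873.
Rounding to the nearest integer gives Arden 4, Brisco 0, Carrow 1, Dorne 8 — total 13, matching the house size, so no adjustment is needed.

Arden 4, Brisco 0, Carrow 1, Dorne 8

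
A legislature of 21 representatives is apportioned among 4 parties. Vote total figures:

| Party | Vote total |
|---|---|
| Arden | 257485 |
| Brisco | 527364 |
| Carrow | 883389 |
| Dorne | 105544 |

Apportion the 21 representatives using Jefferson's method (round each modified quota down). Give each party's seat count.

Arden 3, Brisco 6, Carrow 11, Dorne 1

Standard divisor 1773782/21 ≈ 84465.81; standard quotas: Arden 3.048, Brisco 6.244, Carrow 10.459, Dorne 1.250.
Rounding down gives 3, 6, 10, 1 = 20 seats, so the divisor must be adjusted.
With modified divisor 77800: modified quotas Arden 3.310, Brisco 6.778, Carrow 11.355, Dorne 1.357.
Rounding down: Arden 3, Brisco 6, Carrow 11, Dorne 1 (total 21).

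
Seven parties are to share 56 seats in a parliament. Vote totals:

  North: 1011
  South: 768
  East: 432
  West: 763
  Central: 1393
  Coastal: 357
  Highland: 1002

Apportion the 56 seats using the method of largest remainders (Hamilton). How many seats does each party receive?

The standard divisor is 5726/56 ≈ 102.25.
Standard quotas: North 9.888, South 7.511, East 4.225, West 7.462, Central 13.623, Coastal 3.491, Highland 9.800.
Lower quotas: North 9, South 7, East 4, West 7, Central 13, Coastal 3, Highland 9 (sum 52, leaving 4 seats).
Remainders in descending order: North 0.888, Highland 0.800, Central 0.623, South 0.511, Coastal 0.491, West 0.462, East 0.225.
Largest remainders: North, Highland, Central, South receive the extra seats.

North=10, South=8, East=4, West=7, Central=14, Coastal=3, Highland=10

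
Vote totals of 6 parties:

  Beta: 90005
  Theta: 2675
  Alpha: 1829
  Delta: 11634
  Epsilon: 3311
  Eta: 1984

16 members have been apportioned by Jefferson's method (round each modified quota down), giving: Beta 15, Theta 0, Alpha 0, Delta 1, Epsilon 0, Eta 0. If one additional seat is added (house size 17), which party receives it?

Priority for the next seat is population ÷ (current seats + 1).
Priorities: Beta 5625.312, Theta 2675.000, Alpha 1829.000, Delta 5817.000, Epsilon 3311.000, Eta 1984.000.
Highest priority: Delta.

Delta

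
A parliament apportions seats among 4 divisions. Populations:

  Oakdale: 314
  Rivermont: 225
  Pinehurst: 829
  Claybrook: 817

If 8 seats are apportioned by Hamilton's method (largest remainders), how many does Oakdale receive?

Standard divisor: 2185 ÷ 8 ≈ 273.125.
Standard quotas: Oakdale 1.150, Rivermont 0.824, Pinehurst 3.035, Claybrook 2.991.
Lower quotas: Oakdale 1, Rivermont 0, Pinehurst 3, Claybrook 2 (sum 6, leaving 2 seats).
Remainders in descending order: Claybrook 0.991, Rivermont 0.824, Oakdale 0.150, Pinehurst 0.035.
The surplus seats go to Claybrook, Rivermont.
Oakdale receives 1.

1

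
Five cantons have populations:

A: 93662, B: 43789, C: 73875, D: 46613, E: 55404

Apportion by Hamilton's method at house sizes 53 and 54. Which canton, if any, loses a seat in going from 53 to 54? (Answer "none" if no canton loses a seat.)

none

At 53 seats: A 16, B 7, C 13, D 8, E 9.
At 54 seats: A 16, B 7, C 13, D 8, E 10.
No canton's allocation decreased.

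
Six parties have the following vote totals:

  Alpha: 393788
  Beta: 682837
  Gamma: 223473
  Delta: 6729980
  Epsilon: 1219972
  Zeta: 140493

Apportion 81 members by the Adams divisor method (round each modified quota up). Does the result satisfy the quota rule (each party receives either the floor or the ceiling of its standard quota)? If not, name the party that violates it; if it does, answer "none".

Standard quotas: Alpha 3.397, Beta 5.890, Gamma 1.928, Delta 58.051, Epsilon 10.523, Zeta 1.212.
Adams allocation: Alpha 4, Beta 6, Gamma 2, Delta 56, Epsilon 11, Zeta 2.
Delta has quota 58.051 (lower 58, upper 59) but receives 56 — outside the quota interval.

Delta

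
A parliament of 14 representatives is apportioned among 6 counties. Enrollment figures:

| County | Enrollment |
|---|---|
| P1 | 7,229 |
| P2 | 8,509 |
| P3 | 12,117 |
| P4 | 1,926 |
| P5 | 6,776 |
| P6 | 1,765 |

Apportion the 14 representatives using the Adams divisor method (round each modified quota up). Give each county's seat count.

P1 3, P2 3, P3 4, P4 1, P5 2, P6 1

Standard divisor 38322/14 ≈ 2737.286; standard quotas: P1 2.641, P2 3.109, P3 4.427, P4 0.704, P5 2.475, P6 0.645.
Rounding up gives 3, 4, 5, 1, 3, 1 = 17 seats, so the divisor must be adjusted.
With modified divisor 3500: modified quotas P1 2.065, P2 2.431, P3 3.462, P4 0.550, P5 1.936, P6 0.504.
Rounding up: P1 3, P2 3, P3 4, P4 1, P5 2, P6 1 (total 14).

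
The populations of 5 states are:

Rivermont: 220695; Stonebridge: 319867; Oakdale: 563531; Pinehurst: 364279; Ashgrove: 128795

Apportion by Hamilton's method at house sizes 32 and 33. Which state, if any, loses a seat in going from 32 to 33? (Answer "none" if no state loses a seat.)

At 32 seats: Rivermont 5, Stonebridge 6, Oakdale 11, Pinehurst 7, Ashgrove 3.
At 33 seats: Rivermont 4, Stonebridge 7, Oakdale 12, Pinehurst 7, Ashgrove 3.
Rivermont drops from 5 to 4.

Rivermont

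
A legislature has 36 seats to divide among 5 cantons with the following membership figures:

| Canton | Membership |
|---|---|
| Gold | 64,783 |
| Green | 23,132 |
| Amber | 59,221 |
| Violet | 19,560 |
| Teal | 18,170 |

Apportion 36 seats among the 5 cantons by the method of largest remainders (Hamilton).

Standard divisor: 184866 ÷ 36 ≈ 5135.167.
Standard quotas: Gold 12.6156, Green 4.5046, Amber 11.5324, Violet 3.8090, Teal 3.5383.
Lower quotas: Gold 12, Green 4, Amber 11, Violet 3, Teal 3 (sum 33, leaving 3 seats).
Remainders in descending order: Violet 0.8090, Gold 0.6156, Teal 0.5383, Amber 0.5324, Green 0.5046.
The surplus seats go to Violet, Gold, Teal.

Gold=13, Green=4, Amber=11, Violet=4, Teal=4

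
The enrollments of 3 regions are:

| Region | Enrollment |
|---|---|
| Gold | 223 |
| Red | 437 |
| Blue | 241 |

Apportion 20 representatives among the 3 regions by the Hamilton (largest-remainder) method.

Gold: 5, Red: 10, Blue: 5

Total 901; standard divisor 901/20 ≈ 45.05.
Standard quotas: Gold 4.950, Red 9.700, Blue 5.350.
Lower quotas: Gold 4, Red 9, Blue 5 (sum 18, leaving 2 seats).
Remainders in descending order: Gold 0.950, Red 0.700, Blue 0.350.
The surplus seats go to Gold, Red.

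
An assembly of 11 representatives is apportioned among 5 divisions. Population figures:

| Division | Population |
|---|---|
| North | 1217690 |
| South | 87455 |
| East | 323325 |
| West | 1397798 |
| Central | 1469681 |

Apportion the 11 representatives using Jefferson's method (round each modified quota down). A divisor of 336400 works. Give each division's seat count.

North 3, South 0, East 0, West 4, Central 4

With modified divisor 336400: modified quotas North 3.620, South 0.260, East 0.961, West 4.155, Central 4.369.
Rounding down: North 3, South 0, East 0, West 4, Central 4 (total 11).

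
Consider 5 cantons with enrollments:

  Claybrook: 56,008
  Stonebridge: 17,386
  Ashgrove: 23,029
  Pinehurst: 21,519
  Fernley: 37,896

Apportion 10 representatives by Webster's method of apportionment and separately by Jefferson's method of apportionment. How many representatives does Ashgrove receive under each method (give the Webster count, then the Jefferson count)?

Webster: Claybrook 4, Stonebridge 1, Ashgrove 2, Pinehurst 1, Fernley 2.
Jefferson: Claybrook 4, Stonebridge 1, Ashgrove 1, Pinehurst 1, Fernley 3.
Ashgrove gets 2 under Webster and 1 under Jefferson.

2 and 1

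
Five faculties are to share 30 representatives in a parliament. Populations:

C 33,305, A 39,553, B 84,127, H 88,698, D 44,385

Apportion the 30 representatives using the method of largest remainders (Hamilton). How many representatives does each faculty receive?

C: 3, A: 4, B: 9, H: 9, D: 5

Total 290068; standard divisor 290068/30 ≈ 9668.933.
Standard quotas: C 3.4445, A 4.0907, B 8.7008, H 9.1735, D 4.5905.
Lower quotas: C 3, A 4, B 8, H 9, D 4 (sum 28, leaving 2 seats).
Remainders in descending order: B 0.7008, D 0.5905, C 0.4445, H 0.1735, A 0.0907.
Largest remainders: B, D receive the extra seats.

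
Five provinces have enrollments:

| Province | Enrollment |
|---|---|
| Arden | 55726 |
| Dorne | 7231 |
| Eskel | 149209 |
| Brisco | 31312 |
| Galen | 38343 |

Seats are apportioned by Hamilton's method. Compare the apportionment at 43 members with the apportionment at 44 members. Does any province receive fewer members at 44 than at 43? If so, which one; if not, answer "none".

none

At 43 seats: Arden 8, Dorne 1, Eskel 23, Brisco 5, Galen 6.
At 44 seats: Arden 9, Dorne 1, Eskel 23, Brisco 5, Galen 6.
No province's allocation decreased.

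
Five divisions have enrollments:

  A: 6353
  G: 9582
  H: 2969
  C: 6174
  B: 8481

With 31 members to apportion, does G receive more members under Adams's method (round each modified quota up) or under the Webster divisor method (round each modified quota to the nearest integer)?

Webster

Adams: A 6, G 8, H 3, C 6, B 8.
Webster: A 6, G 9, H 3, C 5, B 8.
G gets 8 under Adams and 9 under Webster.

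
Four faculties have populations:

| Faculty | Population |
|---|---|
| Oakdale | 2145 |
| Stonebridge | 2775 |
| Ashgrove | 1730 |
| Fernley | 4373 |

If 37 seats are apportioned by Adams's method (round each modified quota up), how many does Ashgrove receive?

Standard divisor 11023/37 ≈ 297.919; standard quotas: Oakdale 7.200, Stonebridge 9.315, Ashgrove 5.807, Fernley 14.678.
Rounding up gives 8, 10, 6, 15 = 39 seats, so the divisor must be adjusted.
With modified divisor 310: modified quotas Oakdale 6.919, Stonebridge 8.952, Ashgrove 5.581, Fernley 14.106.
Rounding up: Oakdale 7, Stonebridge 9, Ashgrove 6, Fernley 15 (total 37).
Ashgrove receives 6.

6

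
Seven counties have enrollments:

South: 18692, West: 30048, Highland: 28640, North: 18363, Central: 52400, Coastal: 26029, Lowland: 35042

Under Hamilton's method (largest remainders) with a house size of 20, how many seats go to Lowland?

3

The standard divisor is 209214/20 ≈ 10460.7.
Standard quotas: South 1.7869, West 2.8725, Highland 2.7379, North 1.7554, Central 5.0092, Coastal 2.4883, Lowland 3.3499.
Lower quotas: South 1, West 2, Highland 2, North 1, Central 5, Coastal 2, Lowland 3 (sum 16, leaving 4 seats).
Remainders in descending order: West 0.8725, South 0.7869, North 0.7554, Highland 0.7379, Coastal 0.4883, Lowland 0.3499, Central 0.0092.
The surplus seats go to West, South, North, Highland.
Lowland receives 3.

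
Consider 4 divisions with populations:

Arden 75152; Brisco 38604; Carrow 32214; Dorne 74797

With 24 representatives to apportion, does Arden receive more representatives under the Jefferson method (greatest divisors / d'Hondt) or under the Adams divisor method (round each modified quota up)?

Jefferson: Arden 9, Brisco 4, Carrow 3, Dorne 8.
Adams: Arden 8, Brisco 4, Carrow 4, Dorne 8.
Arden gets 9 under Jefferson and 8 under Adams.

Jefferson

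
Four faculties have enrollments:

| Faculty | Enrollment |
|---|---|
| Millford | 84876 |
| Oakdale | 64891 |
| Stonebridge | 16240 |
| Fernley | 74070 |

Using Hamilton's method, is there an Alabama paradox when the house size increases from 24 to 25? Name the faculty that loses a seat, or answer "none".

Stonebridge

At 24 seats: Millford 8, Oakdale 7, Stonebridge 2, Fernley 7.
At 25 seats: Millford 9, Oakdale 7, Stonebridge 1, Fernley 8.
Stonebridge drops from 2 to 1.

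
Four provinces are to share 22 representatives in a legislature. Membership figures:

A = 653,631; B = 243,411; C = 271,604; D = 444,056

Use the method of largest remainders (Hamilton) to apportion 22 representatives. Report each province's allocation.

A=9; B=3; C=4; D=6

Standard divisor: 1612702 ÷ 22 ≈ 73304.636.
Standard quotas: A 8.9166, B 3.3205, C 3.7051, D 6.0577.
Lower quotas: A 8, B 3, C 3, D 6 (sum 20, leaving 2 seats).
Remainders in descending order: A 0.9166, C 0.7051, B 0.3205, D 0.0577.
The surplus seats go to A, C.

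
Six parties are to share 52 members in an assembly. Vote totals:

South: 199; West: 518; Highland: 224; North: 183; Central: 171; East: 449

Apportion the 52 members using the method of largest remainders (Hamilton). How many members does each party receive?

South=6; West=15; Highland=7; North=6; Central=5; East=13

Total 1744; standard divisor 1744/52 ≈ 33.538.
Standard quotas: South 5.933, West 15.445, Highland 6.679, North 5.456, Central 5.099, East 13.388.
Lower quotas: South 5, West 15, Highland 6, North 5, Central 5, East 13 (sum 49, leaving 3 seats).
Remainders in descending order: South 0.933, Highland 0.679, North 0.456, West 0.445, East 0.388, Central 0.099.
Largest remainders: South, Highland, North receive the extra seats.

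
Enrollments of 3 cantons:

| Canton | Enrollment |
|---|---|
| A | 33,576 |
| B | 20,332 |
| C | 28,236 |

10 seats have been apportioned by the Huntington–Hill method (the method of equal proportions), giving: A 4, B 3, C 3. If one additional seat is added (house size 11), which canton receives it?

C

Priority for the next seat is population ÷ (√(s·(s+1))).
Priorities: A 7507.822, B 5869.343, C 8151.031.
Highest priority: C.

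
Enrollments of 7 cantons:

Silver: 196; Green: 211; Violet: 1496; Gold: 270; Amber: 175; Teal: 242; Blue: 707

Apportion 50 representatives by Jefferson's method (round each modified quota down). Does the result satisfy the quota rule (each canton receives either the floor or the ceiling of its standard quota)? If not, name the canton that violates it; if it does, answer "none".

Violet

Standard quotas: Silver 2.972, Green 3.200, Violet 22.687, Gold 4.095, Amber 2.654, Teal 3.670, Blue 10.722.
Jefferson allocation: Silver 3, Green 3, Violet 24, Gold 4, Amber 2, Teal 3, Blue 11.
Violet has quota 22.687 (lower 22, upper 23) but receives 24 — outside the quota interval.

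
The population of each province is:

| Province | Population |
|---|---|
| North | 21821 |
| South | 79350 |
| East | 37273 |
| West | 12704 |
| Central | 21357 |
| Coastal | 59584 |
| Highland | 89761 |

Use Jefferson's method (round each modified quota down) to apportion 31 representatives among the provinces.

North 2, South 8, East 3, West 1, Central 2, Coastal 6, Highland 9

Standard divisor 321850/31 ≈ 10382.258; standard quotas: North 2.102, South 7.643, East 3.590, West 1.224, Central 2.057, Coastal 5.739, Highland 8.646.
Rounding down gives 2, 7, 3, 1, 2, 5, 8 = 28 seats, so the divisor must be adjusted.
With modified divisor 9600: modified quotas North 2.273, South 8.266, East 3.883, West 1.323, Central 2.225, Coastal 6.207, Highland 9.350.
Rounding down: North 2, South 8, East 3, West 1, Central 2, Coastal 6, Highland 9 (total 31).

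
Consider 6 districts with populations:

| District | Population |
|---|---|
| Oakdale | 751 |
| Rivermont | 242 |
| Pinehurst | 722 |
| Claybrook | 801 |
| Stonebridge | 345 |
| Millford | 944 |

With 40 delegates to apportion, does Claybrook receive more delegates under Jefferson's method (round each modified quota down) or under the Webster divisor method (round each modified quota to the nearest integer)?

Jefferson

Jefferson: Oakdale 8, Rivermont 2, Pinehurst 8, Claybrook 9, Stonebridge 3, Millford 10.
Webster: Oakdale 8, Rivermont 3, Pinehurst 7, Claybrook 8, Stonebridge 4, Millford 10.
Claybrook gets 9 under Jefferson and 8 under Webster.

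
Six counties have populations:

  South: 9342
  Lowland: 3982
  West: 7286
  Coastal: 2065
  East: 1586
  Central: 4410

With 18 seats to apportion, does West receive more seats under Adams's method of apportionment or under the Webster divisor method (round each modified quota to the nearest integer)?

Adams: South 5, Lowland 3, West 4, Coastal 2, East 1, Central 3.
Webster: South 6, Lowland 2, West 5, Coastal 1, East 1, Central 3.
West gets 4 under Adams and 5 under Webster.

Webster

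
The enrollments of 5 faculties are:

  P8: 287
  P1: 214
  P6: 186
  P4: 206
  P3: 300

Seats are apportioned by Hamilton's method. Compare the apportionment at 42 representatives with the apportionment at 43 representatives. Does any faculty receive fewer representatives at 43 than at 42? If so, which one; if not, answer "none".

At 42 seats: P8 10, P1 7, P6 7, P4 7, P3 11.
At 43 seats: P8 10, P1 8, P6 7, P4 7, P3 11.
No faculty's allocation decreased.

none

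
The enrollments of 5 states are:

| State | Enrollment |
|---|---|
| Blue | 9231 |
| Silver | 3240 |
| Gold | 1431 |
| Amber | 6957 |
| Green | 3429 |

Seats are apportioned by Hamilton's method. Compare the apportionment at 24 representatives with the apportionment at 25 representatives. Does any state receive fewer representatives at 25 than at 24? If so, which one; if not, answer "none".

Gold

At 24 seats: Blue 9, Silver 3, Gold 2, Amber 7, Green 3.
At 25 seats: Blue 10, Silver 3, Gold 1, Amber 7, Green 4.
Gold drops from 2 to 1.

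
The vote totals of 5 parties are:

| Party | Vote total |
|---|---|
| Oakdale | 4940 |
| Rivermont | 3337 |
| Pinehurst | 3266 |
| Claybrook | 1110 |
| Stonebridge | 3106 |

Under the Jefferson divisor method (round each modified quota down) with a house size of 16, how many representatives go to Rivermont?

4

Standard divisor 15759/16 ≈ 984.938; standard quotas: Oakdale 5.016, Rivermont 3.388, Pinehurst 3.316, Claybrook 1.127, Stonebridge 3.153.
Rounding down gives 5, 3, 3, 1, 3 = 15 seats, so the divisor must be adjusted.
With modified divisor 830: modified quotas Oakdale 5.952, Rivermont 4.020, Pinehurst 3.935, Claybrook 1.337, Stonebridge 3.742.
Rounding down: Oakdale 5, Rivermont 4, Pinehurst 3, Claybrook 1, Stonebridge 3 (total 16).
Rivermont receives 4.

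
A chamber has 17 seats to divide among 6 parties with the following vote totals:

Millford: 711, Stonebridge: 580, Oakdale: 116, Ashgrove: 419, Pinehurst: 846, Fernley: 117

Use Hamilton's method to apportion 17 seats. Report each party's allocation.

Millford: 4, Stonebridge: 3, Oakdale: 1, Ashgrove: 3, Pinehurst: 5, Fernley: 1

Total 2789; standard divisor 2789/17 ≈ 164.059.
Standard quotas: Millford 4.334, Stonebridge 3.535, Oakdale 0.707, Ashgrove 2.554, Pinehurst 5.157, Fernley 0.713.
Lower quotas: Millford 4, Stonebridge 3, Oakdale 0, Ashgrove 2, Pinehurst 5, Fernley 0 (sum 14, leaving 3 seats).
Remainders in descending order: Fernley 0.713, Oakdale 0.707, Ashgrove 0.554, Stonebridge 0.535, Millford 0.334, Pinehurst 0.157.
Largest remainders: Fernley, Oakdale, Ashgrove receive the extra seats.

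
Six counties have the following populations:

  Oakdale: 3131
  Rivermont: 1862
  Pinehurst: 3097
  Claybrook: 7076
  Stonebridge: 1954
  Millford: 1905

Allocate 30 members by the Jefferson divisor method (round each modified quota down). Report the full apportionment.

Oakdale: 5, Rivermont: 3, Pinehurst: 5, Claybrook: 11, Stonebridge: 3, Millford: 3

Standard divisor 19025/30 ≈ 634.167; standard quotas: Oakdale 4.937, Rivermont 2.936, Pinehurst 4.884, Claybrook 11.158, Stonebridge 3.081, Millford 3.004.
Rounding down gives 4, 2, 4, 11, 3, 3 = 27 seats, so the divisor must be adjusted.
With modified divisor 600: modified quotas Oakdale 5.218, Rivermont 3.103, Pinehurst 5.162, Claybrook 11.793, Stonebridge 3.257, Millford 3.175.
Rounding down: Oakdale 5, Rivermont 3, Pinehurst 5, Claybrook 11, Stonebridge 3, Millford 3 (total 30).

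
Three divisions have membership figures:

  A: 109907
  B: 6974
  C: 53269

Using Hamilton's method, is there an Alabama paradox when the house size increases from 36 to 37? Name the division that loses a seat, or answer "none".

At 36 seats: A 23, B 2, C 11.
At 37 seats: A 24, B 1, C 12.
B drops from 2 to 1.

B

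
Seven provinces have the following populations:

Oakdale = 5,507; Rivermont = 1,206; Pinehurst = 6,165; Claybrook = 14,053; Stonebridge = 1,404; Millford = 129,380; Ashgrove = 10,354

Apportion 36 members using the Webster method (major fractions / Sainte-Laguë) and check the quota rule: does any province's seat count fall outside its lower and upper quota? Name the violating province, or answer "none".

Millford

Standard quotas: Oakdale 1.180, Rivermont 0.258, Pinehurst 1.321, Claybrook 3.010, Stonebridge 0.301, Millford 27.713, Ashgrove 2.218.
Webster allocation: Oakdale 1, Rivermont 0, Pinehurst 1, Claybrook 3, Stonebridge 0, Millford 29, Ashgrove 2.
Millford has quota 27.713 (lower 27, upper 28) but receives 29 — outside the quota interval.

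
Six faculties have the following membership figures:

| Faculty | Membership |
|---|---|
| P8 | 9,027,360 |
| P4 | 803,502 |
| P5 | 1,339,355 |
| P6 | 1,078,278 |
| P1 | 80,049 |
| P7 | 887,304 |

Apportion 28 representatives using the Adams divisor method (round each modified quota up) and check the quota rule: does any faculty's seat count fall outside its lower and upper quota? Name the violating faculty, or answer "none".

P8

Standard quotas: P8 19.126, P4 1.702, P5 2.838, P6 2.285, P1 0.170, P7 1.880.
Adams allocation: P8 17, P4 2, P5 3, P6 3, P1 1, P7 2.
P8 has quota 19.126 (lower 19, upper 20) but receives 17 — outside the quota interval.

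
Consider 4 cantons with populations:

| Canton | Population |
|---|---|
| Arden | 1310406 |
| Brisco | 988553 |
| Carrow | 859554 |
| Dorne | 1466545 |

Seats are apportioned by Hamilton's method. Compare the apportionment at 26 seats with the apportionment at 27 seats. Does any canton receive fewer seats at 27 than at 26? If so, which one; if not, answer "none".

At 26 seats: Arden 7, Brisco 6, Carrow 5, Dorne 8.
At 27 seats: Arden 8, Brisco 6, Carrow 5, Dorne 8.
No canton's allocation decreased.

none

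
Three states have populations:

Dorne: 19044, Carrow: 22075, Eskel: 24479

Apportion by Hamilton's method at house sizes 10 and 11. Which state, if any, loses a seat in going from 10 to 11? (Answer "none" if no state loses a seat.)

At 10 seats: Dorne 3, Carrow 3, Eskel 4.
At 11 seats: Dorne 3, Carrow 4, Eskel 4.
No state's allocation decreased.

none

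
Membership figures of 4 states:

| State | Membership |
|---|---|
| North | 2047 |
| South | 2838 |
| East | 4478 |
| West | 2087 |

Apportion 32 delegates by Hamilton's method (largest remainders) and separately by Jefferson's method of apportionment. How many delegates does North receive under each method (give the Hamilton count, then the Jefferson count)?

Hamilton: North 6, South 8, East 12, West 6.
Jefferson: North 5, South 8, East 13, West 6.
North gets 6 under Hamilton and 5 under Jefferson.

6 and 5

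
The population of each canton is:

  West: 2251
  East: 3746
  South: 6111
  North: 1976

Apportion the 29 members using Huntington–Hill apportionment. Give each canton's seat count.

With divisor 495: modified quotas West 4.547, East 7.568, South 12.345, North 3.992.
Geometric-mean thresholds: West √(4·5)=4.472, East √(7·8)=7.483, South √(12·13)=12.490, North √(3·4)=3.464.
Each quota rounded against its threshold gives West 5, East 8, South 12, North 4 (total 29).

West 5; East 8; South 12; North 4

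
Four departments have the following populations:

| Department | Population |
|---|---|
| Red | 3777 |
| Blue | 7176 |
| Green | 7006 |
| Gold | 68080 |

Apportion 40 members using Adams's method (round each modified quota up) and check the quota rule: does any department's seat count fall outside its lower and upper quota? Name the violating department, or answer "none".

Standard quotas: Red 1.756, Blue 3.336, Green 3.257, Gold 31.651.
Adams allocation: Red 2, Blue 4, Green 4, Gold 30.
Gold has quota 31.651 (lower 31, upper 32) but receives 30 — outside the quota interval.

Gold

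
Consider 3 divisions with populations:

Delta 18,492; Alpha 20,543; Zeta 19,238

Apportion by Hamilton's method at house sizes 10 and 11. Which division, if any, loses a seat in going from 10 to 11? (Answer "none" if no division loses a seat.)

none

At 10 seats: Delta 3, Alpha 4, Zeta 3.
At 11 seats: Delta 3, Alpha 4, Zeta 4.
No division's allocation decreased.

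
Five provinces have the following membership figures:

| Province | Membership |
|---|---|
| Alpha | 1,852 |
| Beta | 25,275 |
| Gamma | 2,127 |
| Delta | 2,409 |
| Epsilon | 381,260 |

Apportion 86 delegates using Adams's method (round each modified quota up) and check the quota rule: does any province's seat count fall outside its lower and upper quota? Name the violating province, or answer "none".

Epsilon

Standard quotas: Alpha 0.386, Beta 5.264, Gamma 0.443, Delta 0.502, Epsilon 79.406.
Adams allocation: Alpha 1, Beta 6, Gamma 1, Delta 1, Epsilon 77.
Epsilon has quota 79.406 (lower 79, upper 80) but receives 77 — outside the quota interval.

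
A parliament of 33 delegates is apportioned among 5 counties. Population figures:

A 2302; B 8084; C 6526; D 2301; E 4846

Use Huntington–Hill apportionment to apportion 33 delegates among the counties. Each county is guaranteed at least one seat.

With divisor 726: modified quotas A 3.171, B 11.135, C 8.989, D 3.169, E 6.675.
Geometric-mean thresholds: A √(3·4)=3.464, B √(11·12)=11.489, C √(8·9)=8.485, D √(3·4)=3.464, E √(6·7)=6.481.
Each quota rounded against its threshold gives A 3, B 11, C 9, D 3, E 7 (total 33).

A=3; B=11; C=9; D=3; E=7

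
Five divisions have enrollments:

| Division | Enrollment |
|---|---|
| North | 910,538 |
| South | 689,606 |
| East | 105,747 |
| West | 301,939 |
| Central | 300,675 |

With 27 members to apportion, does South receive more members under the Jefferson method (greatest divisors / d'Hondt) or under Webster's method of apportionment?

Jefferson: North 11, South 9, East 1, West 3, Central 3.
Webster: North 11, South 8, East 1, West 4, Central 3.
South gets 9 under Jefferson and 8 under Webster.

Jefferson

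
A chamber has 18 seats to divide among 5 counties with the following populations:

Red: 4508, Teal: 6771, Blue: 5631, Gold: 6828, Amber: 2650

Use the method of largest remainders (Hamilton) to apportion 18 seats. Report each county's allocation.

Standard divisor: 26388 ÷ 18 = 1466.
Standard quotas: Red 3.0750, Teal 4.6187, Blue 3.8411, Gold 4.6576, Amber 1.8076.
Lower quotas: Red 3, Teal 4, Blue 3, Gold 4, Amber 1 (sum 15, leaving 3 seats).
Remainders in descending order: Blue 0.8411, Amber 0.8076, Gold 0.6576, Teal 0.6187, Red 0.0750.
The surplus seats go to Blue, Amber, Gold.

Red: 3, Teal: 4, Blue: 4, Gold: 5, Amber: 2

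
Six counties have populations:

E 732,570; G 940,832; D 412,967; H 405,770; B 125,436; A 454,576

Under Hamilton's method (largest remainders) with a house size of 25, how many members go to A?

4

The standard divisor is 3072151/25 ≈ 122886.04.
Standard quotas: E 5.9614, G 7.6561, D 3.3606, H 3.3020, B 1.0208, A 3.6992.
Lower quotas: E 5, G 7, D 3, H 3, B 1, A 3 (sum 22, leaving 3 seats).
Remainders in descending order: E 0.9614, A 0.6992, G 0.6561, D 0.3606, H 0.3020, B 0.0208.
The surplus seats go to E, A, G.
A receives 4.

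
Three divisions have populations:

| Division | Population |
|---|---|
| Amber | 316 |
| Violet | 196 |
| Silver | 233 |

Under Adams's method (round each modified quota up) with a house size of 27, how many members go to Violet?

Standard divisor 745/27 ≈ 27.593; standard quotas: Amber 11.452, Violet 7.103, Silver 8.444.
Rounding up gives 12, 8, 9 = 29 seats, so the divisor must be adjusted.
With modified divisor 29: modified quotas Amber 10.897, Violet 6.759, Silver 8.034.
Rounding up: Amber 11, Violet 7, Silver 9 (total 27).
Violet receives 7.

7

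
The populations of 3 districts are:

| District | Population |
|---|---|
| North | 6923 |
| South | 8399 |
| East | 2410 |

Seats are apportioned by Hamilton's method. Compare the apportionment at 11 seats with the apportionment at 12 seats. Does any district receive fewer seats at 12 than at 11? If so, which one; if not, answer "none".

East

At 11 seats: North 4, South 5, East 2.
At 12 seats: North 5, South 6, East 1.
East drops from 2 to 1.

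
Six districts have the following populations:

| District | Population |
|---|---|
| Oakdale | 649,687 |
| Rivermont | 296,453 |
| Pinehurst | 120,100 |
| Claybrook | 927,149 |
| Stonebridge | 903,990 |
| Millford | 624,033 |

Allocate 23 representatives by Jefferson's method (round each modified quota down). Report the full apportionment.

Oakdale 4, Rivermont 2, Pinehurst 0, Claybrook 7, Stonebridge 6, Millford 4

Standard divisor 3521412/23 ≈ 153104.87; standard quotas: Oakdale 4.243, Rivermont 1.936, Pinehurst 0.784, Claybrook 6.056, Stonebridge 5.904, Millford 4.076.
Rounding down gives 4, 1, 0, 6, 5, 4 = 20 seats, so the divisor must be adjusted.
With modified divisor 131200: modified quotas Oakdale 4.952, Rivermont 2.260, Pinehurst 0.915, Claybrook 7.067, Stonebridge 6.890, Millford 4.756.
Rounding down: Oakdale 4, Rivermont 2, Pinehurst 0, Claybrook 7, Stonebridge 6, Millford 4 (total 23).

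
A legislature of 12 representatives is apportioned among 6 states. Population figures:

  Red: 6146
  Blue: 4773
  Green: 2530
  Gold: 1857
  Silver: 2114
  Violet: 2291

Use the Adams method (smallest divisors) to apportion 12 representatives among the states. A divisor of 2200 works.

Red: 3, Blue: 3, Green: 2, Gold: 1, Silver: 1, Violet: 2

With modified divisor 2200: modified quotas Red 2.794, Blue 2.170, Green 1.150, Gold 0.844, Silver 0.961, Violet 1.041.
Rounding up: Red 3, Blue 3, Green 2, Gold 1, Silver 1, Violet 2 (total 12).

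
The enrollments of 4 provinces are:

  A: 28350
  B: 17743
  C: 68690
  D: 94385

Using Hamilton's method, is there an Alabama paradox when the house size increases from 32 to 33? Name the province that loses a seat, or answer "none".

none

At 32 seats: A 4, B 3, C 11, D 14.
At 33 seats: A 4, B 3, C 11, D 15.
No province's allocation decreased.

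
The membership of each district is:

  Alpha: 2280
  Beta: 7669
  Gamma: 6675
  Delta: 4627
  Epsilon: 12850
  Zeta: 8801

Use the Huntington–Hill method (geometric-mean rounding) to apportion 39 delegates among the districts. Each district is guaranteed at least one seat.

Alpha 2; Beta 7; Gamma 6; Delta 4; Epsilon 12; Zeta 8

With divisor 1078: modified quotas Alpha 2.115, Beta 7.114, Gamma 6.192, Delta 4.292, Epsilon 11.920, Zeta 8.164.
Geometric-mean thresholds: Alpha √(2·3)=2.449, Beta √(7·8)=7.483, Gamma √(6·7)=6.481, Delta √(4·5)=4.472, Epsilon √(11·12)=11.489, Zeta √(8·9)=8.485.
Each quota rounded against its threshold gives Alpha 2, Beta 7, Gamma 6, Delta 4, Epsilon 12, Zeta 8 (total 39).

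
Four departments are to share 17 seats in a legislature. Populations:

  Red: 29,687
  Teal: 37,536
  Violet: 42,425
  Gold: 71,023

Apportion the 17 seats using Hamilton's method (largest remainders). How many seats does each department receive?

The standard divisor is 180671/17 ≈ 10627.706.
Standard quotas: Red 2.7934, Teal 3.5319, Violet 3.9919, Gold 6.6828.
Lower quotas: Red 2, Teal 3, Violet 3, Gold 6 (sum 14, leaving 3 seats).
Remainders in descending order: Violet 0.9919, Red 0.7934, Gold 0.6828, Teal 0.5319.
The surplus seats go to Violet, Red, Gold.

Red: 3, Teal: 3, Violet: 4, Gold: 7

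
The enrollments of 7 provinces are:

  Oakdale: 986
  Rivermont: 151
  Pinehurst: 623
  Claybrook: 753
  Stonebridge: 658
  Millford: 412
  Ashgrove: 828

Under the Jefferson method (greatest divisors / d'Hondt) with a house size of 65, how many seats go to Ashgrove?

12

Standard divisor 4411/65 ≈ 67.862; standard quotas: Oakdale 14.530, Rivermont 2.225, Pinehurst 9.180, Claybrook 11.096, Stonebridge 9.696, Millford 6.071, Ashgrove 12.201.
Rounding down gives 14, 2, 9, 11, 9, 6, 12 = 63 seats, so the divisor must be adjusted.
With modified divisor 65: modified quotas Oakdale 15.169, Rivermont 2.323, Pinehurst 9.585, Claybrook 11.585, Stonebridge 10.123, Millford 6.338, Ashgrove 12.738.
Rounding down: Oakdale 15, Rivermont 2, Pinehurst 9, Claybrook 11, Stonebridge 10, Millford 6, Ashgrove 12 (total 65).
Ashgrove receives 12.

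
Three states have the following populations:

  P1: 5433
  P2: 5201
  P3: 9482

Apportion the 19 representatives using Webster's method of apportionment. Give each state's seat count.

P1: 5, P2: 5, P3: 9

Standard divisor 20116/19 ≈ 1058.737; standard quotas: P1 5.132, P2 4.912, P3 8.956.
Rounding to the nearest integer gives P1 5, P2 5, P3 9 — total 19, matching the house size, so no adjustment is needed.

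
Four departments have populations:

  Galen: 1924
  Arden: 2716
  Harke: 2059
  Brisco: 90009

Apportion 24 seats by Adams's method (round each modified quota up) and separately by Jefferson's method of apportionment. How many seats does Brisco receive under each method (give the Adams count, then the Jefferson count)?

21 and 24

Adams: Galen 1, Arden 1, Harke 1, Brisco 21.
Jefferson: Galen 0, Arden 0, Harke 0, Brisco 24.
Brisco gets 21 under Adams and 24 under Jefferson.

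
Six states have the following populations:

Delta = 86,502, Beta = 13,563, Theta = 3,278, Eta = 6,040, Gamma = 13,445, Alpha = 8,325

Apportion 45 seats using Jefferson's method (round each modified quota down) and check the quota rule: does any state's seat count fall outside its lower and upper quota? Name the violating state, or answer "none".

Delta

Standard quotas: Delta 29.680, Beta 4.654, Theta 1.125, Eta 2.072, Gamma 4.613, Alpha 2.856.
Jefferson allocation: Delta 31, Beta 4, Theta 1, Eta 2, Gamma 4, Alpha 3.
Delta has quota 29.680 (lower 29, upper 30) but receives 31 — outside the quota interval.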